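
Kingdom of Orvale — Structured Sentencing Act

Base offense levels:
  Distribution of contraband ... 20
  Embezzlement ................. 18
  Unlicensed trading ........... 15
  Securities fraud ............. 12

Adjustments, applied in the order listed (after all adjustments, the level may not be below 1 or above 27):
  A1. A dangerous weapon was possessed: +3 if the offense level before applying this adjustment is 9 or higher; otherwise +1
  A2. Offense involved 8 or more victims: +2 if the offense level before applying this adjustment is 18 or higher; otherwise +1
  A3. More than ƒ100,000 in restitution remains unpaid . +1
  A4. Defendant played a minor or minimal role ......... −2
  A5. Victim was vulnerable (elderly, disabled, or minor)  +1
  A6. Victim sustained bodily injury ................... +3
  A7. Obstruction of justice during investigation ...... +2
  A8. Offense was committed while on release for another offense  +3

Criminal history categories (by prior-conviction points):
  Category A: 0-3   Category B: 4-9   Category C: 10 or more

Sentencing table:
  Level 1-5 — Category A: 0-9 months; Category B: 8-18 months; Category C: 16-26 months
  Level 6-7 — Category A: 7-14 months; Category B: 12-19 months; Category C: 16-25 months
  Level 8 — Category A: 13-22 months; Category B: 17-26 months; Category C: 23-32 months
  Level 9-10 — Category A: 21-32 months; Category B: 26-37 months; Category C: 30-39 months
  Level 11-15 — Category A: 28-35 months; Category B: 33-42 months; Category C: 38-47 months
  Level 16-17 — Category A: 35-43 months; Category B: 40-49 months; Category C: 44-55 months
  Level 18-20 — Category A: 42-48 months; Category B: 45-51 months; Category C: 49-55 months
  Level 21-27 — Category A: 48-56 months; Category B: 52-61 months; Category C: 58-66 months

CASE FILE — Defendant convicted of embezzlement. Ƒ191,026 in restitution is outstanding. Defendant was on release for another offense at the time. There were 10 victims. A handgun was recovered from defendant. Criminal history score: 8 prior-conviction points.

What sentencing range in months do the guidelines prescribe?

Base offense level for embezzlement: 18.
A1 applies (level before this adjustment is 18 ≥ 9, so +3): 18 + 3 = 21.
A2 applies (level before this adjustment is 21 ≥ 18, so +2): 21 + 2 = 23.
A3 applies: 23 + 1 = 24.
A6 does not apply.
A7 does not apply.
A8 applies: 24 + 3 = 27.
Final offense level: 27.
Criminal history: 8 prior points → Category B (4-9).
Level 27 falls in the 21-27 band.
Grid: Level 21-27 × Category B = 52-61 months.

52-61 months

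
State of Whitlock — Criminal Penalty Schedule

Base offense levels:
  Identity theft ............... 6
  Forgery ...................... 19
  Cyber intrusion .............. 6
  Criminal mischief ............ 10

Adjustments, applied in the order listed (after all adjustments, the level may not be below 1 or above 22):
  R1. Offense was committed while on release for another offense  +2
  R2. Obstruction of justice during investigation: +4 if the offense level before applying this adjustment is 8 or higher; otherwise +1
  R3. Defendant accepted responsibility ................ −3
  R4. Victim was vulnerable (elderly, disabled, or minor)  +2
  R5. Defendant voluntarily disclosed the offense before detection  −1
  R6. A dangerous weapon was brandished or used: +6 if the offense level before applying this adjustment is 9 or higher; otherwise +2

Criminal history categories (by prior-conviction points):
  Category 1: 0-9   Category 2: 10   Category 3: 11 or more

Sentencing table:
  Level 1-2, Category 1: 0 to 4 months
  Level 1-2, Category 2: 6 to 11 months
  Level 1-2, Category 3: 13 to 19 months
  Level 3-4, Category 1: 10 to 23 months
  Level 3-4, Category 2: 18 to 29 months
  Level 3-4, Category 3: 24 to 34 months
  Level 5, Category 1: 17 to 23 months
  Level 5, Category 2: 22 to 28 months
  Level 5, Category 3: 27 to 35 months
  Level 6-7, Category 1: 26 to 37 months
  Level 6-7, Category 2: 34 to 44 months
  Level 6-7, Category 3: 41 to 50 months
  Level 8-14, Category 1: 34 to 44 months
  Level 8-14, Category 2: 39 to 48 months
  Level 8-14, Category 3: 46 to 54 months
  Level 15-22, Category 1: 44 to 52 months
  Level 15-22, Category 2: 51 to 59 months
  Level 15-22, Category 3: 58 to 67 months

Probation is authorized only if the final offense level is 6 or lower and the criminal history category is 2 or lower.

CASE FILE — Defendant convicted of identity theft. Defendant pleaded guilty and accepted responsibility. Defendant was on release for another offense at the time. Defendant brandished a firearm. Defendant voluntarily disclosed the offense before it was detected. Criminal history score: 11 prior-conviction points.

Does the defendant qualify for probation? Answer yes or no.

Base offense level for identity theft: 6.
R1 applies: 6 + 2 = 8.
R3 applies: 8 − 3 = 5.
R4 does not apply.
R5 applies: 5 − 1 = 4.
R6 applies (level before this adjustment is 4 < 9, so +2): 4 + 2 = 6.
Final offense level: 6.
Criminal history: 11 prior points → Category 3 (11+).
Level 6 falls in the 6-7 band.
Grid: Level 6-7 × Category 3 = 41-50 months.
Probation check: level 6 ≤ 6 and category 3 > 2 → not eligible.

No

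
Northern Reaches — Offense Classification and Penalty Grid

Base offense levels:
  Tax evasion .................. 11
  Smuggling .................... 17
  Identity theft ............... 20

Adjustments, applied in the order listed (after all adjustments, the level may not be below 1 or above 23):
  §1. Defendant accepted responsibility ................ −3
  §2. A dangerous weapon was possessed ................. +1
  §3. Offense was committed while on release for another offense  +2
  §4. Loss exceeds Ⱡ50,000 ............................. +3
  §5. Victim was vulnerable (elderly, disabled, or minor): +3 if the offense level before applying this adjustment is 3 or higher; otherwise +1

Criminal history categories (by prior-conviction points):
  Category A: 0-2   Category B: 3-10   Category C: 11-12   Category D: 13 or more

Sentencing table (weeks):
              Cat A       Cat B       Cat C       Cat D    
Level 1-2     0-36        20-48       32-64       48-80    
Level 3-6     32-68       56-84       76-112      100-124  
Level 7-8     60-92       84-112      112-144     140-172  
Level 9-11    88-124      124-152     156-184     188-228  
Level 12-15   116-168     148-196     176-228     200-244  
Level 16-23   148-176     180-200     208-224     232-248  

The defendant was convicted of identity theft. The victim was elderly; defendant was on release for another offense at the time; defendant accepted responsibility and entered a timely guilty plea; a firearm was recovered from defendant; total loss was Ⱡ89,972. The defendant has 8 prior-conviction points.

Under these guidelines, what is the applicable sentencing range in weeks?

180-200 weeks

Base offense level for identity theft: 20.
§1 applies: 20 − 3 = 17.
§2 applies: 17 + 1 = 18.
§3 applies: 18 + 2 = 20.
§4 applies: 20 + 3 = 23.
§5 applies (level before this adjustment is 23 ≥ 3, so +3): 23 + 3 = 26.
Level 26 exceeds the maximum of 23; capped at 23.
Final offense level: 23.
Criminal history: 8 prior points → Category B (3-10).
Level 23 falls in the 16-23 band.
Grid: Level 16-23 × Category B = 180-200 weeks.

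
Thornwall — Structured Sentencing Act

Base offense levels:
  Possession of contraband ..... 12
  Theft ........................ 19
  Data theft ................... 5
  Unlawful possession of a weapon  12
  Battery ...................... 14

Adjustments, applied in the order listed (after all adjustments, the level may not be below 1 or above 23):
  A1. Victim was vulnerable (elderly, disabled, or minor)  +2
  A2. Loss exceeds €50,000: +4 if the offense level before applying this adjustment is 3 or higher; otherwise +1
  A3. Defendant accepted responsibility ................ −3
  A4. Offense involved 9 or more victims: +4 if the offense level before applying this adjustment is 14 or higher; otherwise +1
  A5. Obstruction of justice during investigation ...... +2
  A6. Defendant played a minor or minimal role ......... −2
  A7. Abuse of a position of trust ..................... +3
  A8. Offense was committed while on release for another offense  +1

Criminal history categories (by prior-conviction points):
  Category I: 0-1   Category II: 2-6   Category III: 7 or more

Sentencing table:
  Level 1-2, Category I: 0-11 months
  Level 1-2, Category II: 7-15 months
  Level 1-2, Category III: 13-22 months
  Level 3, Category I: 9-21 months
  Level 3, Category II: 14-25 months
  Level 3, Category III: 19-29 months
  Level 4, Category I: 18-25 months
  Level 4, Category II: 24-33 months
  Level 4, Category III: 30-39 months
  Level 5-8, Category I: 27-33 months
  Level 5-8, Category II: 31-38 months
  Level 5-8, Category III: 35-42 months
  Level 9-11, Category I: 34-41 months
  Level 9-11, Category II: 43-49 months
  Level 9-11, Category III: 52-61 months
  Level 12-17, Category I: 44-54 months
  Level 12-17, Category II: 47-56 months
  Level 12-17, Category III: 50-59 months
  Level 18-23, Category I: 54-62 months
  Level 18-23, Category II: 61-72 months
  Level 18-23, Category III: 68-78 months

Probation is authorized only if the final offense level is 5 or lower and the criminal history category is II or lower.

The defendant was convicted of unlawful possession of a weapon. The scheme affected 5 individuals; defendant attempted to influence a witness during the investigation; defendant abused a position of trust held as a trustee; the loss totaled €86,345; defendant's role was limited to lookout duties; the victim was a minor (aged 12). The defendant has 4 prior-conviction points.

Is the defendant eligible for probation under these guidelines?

No

Base offense level for unlawful possession of a weapon: 12.
A1 applies: 12 + 2 = 14.
A2 applies (level before this adjustment is 14 ≥ 3, so +4): 14 + 4 = 18.
A5 applies: 18 + 2 = 20.
A6 applies: 20 − 2 = 18.
A7 applies: 18 + 3 = 21.
A8 does not apply.
Final offense level: 21.
Criminal history: 4 prior points → Category II (2-6).
Level 21 falls in the 18-23 band.
Grid: Level 18-23 × Category II = 61-72 months.
Probation check: level 21 > 5 and category II ≤ II → not eligible.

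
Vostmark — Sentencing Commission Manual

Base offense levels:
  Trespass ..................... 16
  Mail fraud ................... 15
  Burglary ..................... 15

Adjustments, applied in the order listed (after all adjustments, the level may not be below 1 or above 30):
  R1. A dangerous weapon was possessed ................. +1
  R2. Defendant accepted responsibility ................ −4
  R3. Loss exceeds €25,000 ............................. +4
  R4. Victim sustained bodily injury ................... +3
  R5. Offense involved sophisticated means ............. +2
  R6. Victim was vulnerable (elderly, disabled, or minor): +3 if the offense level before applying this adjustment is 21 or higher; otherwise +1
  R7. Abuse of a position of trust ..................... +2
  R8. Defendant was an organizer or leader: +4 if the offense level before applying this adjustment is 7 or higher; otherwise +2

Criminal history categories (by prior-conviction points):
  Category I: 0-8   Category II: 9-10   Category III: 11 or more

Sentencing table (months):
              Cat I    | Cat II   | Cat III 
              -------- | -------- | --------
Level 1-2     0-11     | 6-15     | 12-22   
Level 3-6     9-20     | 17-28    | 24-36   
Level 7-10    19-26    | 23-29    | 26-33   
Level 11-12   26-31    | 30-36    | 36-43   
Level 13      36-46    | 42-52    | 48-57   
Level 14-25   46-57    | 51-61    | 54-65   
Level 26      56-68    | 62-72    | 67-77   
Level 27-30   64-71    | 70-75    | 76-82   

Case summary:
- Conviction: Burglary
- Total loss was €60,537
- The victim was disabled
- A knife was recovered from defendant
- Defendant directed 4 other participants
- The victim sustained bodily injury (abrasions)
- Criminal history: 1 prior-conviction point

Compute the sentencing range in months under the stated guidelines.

Base offense level for burglary: 15.
R1 applies: 15 + 1 = 16.
R2 does not apply.
R3 applies: 16 + 4 = 20.
R4 applies: 20 + 3 = 23.
R5 does not apply.
R6 applies (level before this adjustment is 23 ≥ 21, so +3): 23 + 3 = 26.
R8 applies (level before this adjustment is 26 ≥ 7, so +4): 26 + 4 = 30.
Final offense level: 30.
Criminal history: 1 prior point → Category I (0-8).
Level 30 falls in the 27-30 band.
Grid: Level 27-30 × Category I = 64-71 months.

64-71 months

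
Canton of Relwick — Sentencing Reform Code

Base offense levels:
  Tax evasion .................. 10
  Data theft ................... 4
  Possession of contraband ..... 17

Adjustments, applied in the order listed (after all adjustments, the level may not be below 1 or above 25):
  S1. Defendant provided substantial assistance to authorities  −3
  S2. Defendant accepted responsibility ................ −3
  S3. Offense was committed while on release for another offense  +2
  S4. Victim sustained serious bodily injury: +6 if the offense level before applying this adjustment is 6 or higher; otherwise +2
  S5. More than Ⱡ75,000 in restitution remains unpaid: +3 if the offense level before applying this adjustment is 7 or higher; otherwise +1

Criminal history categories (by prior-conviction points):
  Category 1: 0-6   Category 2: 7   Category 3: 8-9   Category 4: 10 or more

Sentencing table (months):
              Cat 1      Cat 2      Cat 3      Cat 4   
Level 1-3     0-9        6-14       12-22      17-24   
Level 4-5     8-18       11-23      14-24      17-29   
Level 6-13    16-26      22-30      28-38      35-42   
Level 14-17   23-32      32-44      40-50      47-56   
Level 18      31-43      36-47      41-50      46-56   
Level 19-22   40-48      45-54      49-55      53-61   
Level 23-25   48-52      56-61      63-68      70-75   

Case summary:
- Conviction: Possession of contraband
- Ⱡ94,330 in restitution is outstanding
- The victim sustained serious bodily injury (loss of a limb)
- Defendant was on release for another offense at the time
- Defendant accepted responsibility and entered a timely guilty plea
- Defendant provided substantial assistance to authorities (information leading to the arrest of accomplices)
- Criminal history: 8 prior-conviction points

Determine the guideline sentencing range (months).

Base offense level for possession of contraband: 17.
S1 applies: 17 − 3 = 14.
S2 applies: 14 − 3 = 11.
S3 applies: 11 + 2 = 13.
S4 applies (level before this adjustment is 13 ≥ 6, so +6): 13 + 6 = 19.
S5 applies (level before this adjustment is 19 ≥ 7, so +3): 19 + 3 = 22.
Final offense level: 22.
Criminal history: 8 prior points → Category 3 (8-9).
Level 22 falls in the 19-22 band.
Grid: Level 19-22 × Category 3 = 49-55 months.

49-55 months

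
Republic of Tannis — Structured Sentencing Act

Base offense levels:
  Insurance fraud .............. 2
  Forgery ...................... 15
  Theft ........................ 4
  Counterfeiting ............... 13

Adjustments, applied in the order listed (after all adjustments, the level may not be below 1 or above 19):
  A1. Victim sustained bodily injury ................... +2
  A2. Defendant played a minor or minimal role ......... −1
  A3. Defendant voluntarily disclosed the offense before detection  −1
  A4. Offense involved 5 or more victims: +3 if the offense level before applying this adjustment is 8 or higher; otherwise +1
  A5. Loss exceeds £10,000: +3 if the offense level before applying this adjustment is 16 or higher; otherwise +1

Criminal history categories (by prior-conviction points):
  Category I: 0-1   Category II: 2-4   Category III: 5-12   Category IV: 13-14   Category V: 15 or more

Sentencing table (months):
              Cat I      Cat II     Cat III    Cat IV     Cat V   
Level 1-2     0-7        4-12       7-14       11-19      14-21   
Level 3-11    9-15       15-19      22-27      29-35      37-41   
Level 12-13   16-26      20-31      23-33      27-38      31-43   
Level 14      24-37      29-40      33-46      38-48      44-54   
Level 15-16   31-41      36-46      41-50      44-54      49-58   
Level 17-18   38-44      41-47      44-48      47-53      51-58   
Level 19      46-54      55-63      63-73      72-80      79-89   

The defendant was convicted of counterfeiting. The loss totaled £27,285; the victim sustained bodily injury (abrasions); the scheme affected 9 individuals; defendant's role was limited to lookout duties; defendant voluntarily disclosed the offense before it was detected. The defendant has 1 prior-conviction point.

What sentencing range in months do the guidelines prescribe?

46-54 months

Base offense level for counterfeiting: 13.
A1 applies: 13 + 2 = 15.
A2 applies: 15 − 1 = 14.
A3 applies: 14 − 1 = 13.
A4 applies (level before this adjustment is 13 ≥ 8, so +3): 13 + 3 = 16.
A5 applies (level before this adjustment is 16 ≥ 16, so +3): 16 + 3 = 19.
Final offense level: 19.
Criminal history: 1 prior point → Category I (0-1).
Level 19 falls in the 19 band.
Grid: Level 19 × Category I = 46-54 months.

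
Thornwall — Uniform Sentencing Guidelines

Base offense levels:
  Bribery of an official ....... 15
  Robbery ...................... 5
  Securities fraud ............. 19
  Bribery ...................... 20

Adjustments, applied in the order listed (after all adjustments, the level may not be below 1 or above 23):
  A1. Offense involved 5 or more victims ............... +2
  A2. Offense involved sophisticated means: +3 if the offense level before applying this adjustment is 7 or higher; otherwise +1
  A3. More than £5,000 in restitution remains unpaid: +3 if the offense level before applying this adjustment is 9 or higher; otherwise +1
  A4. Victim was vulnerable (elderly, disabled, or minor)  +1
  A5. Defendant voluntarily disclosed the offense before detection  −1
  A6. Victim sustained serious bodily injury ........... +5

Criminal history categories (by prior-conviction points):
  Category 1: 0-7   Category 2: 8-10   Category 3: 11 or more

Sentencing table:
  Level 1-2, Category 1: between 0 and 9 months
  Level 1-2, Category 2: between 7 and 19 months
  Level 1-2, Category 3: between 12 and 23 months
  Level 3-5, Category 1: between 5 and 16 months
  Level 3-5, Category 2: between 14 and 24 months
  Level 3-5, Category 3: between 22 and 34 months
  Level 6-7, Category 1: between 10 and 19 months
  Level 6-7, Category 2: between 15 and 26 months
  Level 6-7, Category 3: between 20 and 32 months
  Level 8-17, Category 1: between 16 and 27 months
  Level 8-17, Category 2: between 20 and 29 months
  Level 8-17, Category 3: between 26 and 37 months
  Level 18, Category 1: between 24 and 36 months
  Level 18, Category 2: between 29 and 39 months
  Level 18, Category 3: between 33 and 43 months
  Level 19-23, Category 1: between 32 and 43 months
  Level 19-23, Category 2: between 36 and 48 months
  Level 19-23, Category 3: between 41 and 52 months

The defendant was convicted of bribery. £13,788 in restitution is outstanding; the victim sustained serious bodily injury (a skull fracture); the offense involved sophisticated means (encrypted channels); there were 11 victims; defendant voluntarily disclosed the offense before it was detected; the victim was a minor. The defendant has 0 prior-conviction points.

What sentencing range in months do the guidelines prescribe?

32-43 months

Base offense level for bribery: 20.
A1 applies: 20 + 2 = 22.
A2 applies (level before this adjustment is 22 ≥ 7, so +3): 22 + 3 = 25.
A3 applies (level before this adjustment is 25 ≥ 9, so +3): 25 + 3 = 28.
A4 applies: 28 + 1 = 29.
A5 applies: 29 − 1 = 28.
A6 applies: 28 + 5 = 33.
Level 33 exceeds the maximum of 23; capped at 23.
Final offense level: 23.
Criminal history: 0 prior points → Category 1 (0-7).
Level 23 falls in the 19-23 band.
Grid: Level 19-23 × Category 1 = 32-43 months.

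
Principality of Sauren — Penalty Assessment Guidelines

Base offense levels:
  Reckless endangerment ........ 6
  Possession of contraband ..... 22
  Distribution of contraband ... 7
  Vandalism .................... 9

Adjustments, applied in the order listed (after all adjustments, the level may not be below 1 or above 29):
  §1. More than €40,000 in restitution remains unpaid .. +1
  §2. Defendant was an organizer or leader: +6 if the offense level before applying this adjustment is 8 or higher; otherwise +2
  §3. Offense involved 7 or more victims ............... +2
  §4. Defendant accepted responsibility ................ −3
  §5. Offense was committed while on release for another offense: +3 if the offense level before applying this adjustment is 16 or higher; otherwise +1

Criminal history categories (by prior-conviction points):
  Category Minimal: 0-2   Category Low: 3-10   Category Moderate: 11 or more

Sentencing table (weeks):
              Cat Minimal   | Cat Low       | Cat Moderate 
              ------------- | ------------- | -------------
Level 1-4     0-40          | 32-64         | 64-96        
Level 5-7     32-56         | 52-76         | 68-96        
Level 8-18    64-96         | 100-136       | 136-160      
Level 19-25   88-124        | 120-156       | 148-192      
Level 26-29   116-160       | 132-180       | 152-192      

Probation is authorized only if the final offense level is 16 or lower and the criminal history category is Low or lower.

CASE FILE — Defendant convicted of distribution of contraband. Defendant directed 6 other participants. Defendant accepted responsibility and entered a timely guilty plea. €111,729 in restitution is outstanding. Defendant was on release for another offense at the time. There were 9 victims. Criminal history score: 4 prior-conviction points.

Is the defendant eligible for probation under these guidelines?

Yes

Base offense level for distribution of contraband: 7.
§1 applies: 7 + 1 = 8.
§2 applies (level before this adjustment is 8 ≥ 8, so +6): 8 + 6 = 14.
§3 applies: 14 + 2 = 16.
§4 applies: 16 − 3 = 13.
§5 applies (level before this adjustment is 13 < 16, so +1): 13 + 1 = 14.
Final offense level: 14.
Criminal history: 4 prior points → Category Low (3-10).
Level 14 falls in the 8-18 band.
Grid: Level 8-18 × Category Low = 100-136 weeks.
Probation check: level 14 ≤ 16 and category Low ≤ Low → eligible.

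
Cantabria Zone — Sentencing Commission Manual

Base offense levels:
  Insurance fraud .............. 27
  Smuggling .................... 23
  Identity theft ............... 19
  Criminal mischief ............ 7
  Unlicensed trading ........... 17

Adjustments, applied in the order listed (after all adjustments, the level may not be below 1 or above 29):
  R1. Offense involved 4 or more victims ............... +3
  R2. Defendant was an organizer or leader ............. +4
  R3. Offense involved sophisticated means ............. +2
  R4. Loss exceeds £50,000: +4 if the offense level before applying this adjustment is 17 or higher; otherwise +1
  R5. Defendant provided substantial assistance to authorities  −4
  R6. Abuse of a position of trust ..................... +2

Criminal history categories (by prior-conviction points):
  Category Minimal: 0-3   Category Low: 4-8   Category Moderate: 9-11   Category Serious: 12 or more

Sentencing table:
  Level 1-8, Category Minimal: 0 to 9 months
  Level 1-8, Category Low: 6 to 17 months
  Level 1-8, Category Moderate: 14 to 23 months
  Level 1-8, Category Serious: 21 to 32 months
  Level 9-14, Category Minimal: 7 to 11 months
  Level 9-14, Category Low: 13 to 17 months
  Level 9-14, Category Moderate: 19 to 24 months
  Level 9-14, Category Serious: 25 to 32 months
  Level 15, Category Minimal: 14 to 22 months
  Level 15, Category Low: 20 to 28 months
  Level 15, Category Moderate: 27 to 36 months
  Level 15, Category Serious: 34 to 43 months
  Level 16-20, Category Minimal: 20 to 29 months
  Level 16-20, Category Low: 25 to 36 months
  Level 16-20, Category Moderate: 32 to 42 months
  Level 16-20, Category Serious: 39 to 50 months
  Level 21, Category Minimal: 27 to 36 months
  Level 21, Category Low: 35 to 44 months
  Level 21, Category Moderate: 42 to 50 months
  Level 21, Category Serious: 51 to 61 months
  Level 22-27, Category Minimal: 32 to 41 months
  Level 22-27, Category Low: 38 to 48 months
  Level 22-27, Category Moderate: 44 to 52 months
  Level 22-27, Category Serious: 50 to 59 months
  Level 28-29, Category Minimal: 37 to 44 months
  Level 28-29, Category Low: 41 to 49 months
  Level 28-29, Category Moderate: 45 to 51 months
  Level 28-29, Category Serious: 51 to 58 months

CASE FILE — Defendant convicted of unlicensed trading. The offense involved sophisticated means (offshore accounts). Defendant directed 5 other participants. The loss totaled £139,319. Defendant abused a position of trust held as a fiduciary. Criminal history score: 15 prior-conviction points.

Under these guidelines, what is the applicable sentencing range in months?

51-58 months

Base offense level for unlicensed trading: 17.
R1 does not apply.
R2 applies: 17 + 4 = 21.
R3 applies: 21 + 2 = 23.
R4 applies (level before this adjustment is 23 ≥ 17, so +4): 23 + 4 = 27.
R6 applies: 27 + 2 = 29.
Final offense level: 29.
Criminal history: 15 prior points → Category Serious (12+).
Level 29 falls in the 28-29 band.
Grid: Level 28-29 × Category Serious = 51-58 months.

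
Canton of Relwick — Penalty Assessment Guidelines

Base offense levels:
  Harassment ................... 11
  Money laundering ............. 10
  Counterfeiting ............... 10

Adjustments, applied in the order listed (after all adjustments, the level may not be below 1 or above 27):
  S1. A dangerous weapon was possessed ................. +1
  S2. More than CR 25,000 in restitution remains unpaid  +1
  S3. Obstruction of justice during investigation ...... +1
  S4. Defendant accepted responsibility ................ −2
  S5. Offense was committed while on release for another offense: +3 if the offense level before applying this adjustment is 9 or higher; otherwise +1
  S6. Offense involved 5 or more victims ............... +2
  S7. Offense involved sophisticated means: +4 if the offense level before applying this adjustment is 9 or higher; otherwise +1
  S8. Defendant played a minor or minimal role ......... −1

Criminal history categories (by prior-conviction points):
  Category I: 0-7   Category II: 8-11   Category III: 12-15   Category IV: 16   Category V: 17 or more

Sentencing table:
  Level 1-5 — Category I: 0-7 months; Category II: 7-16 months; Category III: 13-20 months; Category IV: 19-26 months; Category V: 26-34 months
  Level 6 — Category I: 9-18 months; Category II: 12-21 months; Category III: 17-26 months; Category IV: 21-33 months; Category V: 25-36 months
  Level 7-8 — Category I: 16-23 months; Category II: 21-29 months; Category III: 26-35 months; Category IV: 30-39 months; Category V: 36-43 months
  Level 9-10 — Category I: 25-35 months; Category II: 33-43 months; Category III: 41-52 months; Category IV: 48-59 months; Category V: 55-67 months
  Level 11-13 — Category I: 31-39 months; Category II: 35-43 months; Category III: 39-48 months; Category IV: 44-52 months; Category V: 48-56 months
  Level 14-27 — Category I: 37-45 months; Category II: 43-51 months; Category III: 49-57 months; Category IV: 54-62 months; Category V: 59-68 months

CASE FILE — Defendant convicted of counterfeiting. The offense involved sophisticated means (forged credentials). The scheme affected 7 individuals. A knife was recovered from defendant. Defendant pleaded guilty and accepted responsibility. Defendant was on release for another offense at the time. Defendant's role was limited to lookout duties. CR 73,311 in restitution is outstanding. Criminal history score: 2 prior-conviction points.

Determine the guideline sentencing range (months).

37-45 months

Base offense level for counterfeiting: 10.
S1 applies: 10 + 1 = 11.
S2 applies: 11 + 1 = 12.
S4 applies: 12 − 2 = 10.
S5 applies (level before this adjustment is 10 ≥ 9, so +3): 10 + 3 = 13.
S6 applies: 13 + 2 = 15.
S7 applies (level before this adjustment is 15 ≥ 9, so +4): 15 + 4 = 19.
S8 applies: 19 − 1 = 18.
Final offense level: 18.
Criminal history: 2 prior points → Category I (0-7).
Level 18 falls in the 14-27 band.
Grid: Level 14-27 × Category I = 37-45 months.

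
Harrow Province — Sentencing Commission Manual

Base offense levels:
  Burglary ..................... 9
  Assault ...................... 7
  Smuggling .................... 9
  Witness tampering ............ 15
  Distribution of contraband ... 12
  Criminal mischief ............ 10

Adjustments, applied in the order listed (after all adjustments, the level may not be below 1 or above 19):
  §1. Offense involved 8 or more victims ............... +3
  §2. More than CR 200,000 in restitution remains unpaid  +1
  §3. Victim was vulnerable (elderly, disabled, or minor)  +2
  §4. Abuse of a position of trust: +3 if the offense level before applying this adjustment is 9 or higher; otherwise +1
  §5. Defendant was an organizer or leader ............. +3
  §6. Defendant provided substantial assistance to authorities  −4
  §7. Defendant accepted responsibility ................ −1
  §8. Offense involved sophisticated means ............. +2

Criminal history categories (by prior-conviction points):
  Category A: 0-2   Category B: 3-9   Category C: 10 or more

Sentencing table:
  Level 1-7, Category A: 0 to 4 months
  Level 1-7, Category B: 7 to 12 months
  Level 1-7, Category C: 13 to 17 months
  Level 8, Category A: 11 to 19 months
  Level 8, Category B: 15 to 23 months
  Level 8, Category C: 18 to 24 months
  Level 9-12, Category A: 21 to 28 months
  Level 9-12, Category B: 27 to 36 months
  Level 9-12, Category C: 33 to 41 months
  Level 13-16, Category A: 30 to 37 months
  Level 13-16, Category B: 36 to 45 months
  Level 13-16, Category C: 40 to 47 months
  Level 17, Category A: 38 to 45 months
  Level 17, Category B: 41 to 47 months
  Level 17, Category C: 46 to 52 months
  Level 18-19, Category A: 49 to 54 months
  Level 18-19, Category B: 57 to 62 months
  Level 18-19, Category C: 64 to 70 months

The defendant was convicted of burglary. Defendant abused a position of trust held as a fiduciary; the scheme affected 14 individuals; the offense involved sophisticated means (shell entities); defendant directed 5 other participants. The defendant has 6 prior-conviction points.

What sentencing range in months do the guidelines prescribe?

57-62 months

Base offense level for burglary: 9.
§1 applies: 9 + 3 = 12.
§2 does not apply.
§3 does not apply.
§4 applies (level before this adjustment is 12 ≥ 9, so +3): 12 + 3 = 15.
§5 applies: 15 + 3 = 18.
§6 does not apply.
§7 does not apply.
§8 applies: 18 + 2 = 20.
Level 20 exceeds the maximum of 19; capped at 19.
Final offense level: 19.
Criminal history: 6 prior points → Category B (3-9).
Level 19 falls in the 18-19 band.
Grid: Level 18-19 × Category B = 57-62 months.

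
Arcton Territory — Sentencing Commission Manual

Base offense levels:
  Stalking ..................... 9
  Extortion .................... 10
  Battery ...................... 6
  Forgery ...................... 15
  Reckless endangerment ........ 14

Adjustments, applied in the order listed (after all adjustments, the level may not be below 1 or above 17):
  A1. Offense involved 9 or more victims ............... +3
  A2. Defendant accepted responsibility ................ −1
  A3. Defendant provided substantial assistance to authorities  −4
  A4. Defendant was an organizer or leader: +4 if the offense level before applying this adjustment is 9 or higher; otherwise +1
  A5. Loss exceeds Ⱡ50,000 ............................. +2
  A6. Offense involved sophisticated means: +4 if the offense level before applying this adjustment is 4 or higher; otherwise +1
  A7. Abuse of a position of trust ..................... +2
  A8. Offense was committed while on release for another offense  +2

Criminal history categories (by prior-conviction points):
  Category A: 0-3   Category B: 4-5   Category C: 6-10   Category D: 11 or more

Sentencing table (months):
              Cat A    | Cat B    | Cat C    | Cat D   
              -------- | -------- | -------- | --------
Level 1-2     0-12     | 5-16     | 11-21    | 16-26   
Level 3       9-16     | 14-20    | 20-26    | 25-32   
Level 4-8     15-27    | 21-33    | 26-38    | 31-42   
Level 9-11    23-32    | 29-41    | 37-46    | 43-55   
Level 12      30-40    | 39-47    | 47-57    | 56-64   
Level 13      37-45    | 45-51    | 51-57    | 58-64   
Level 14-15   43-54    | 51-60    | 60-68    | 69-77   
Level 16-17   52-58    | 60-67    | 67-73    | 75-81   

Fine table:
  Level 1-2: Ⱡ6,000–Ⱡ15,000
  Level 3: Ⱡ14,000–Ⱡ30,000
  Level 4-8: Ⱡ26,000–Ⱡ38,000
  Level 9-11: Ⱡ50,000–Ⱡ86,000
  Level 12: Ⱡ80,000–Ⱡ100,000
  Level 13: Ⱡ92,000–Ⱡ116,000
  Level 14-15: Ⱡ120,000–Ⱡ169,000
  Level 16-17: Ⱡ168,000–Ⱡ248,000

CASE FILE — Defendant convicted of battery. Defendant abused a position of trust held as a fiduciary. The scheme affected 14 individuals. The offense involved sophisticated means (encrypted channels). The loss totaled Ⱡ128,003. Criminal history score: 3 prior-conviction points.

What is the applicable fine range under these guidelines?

Ⱡ168,000–Ⱡ248,000

Base offense level for battery: 6.
A1 applies: 6 + 3 = 9.
A5 applies: 9 + 2 = 11.
A6 applies (level before this adjustment is 11 ≥ 4, so +4): 11 + 4 = 15.
A7 applies: 15 + 2 = 17.
Final offense level: 17.
Level 17 falls in the 16-17 band.
Fine table: Level 16-17 → Ⱡ168,000–Ⱡ248,000.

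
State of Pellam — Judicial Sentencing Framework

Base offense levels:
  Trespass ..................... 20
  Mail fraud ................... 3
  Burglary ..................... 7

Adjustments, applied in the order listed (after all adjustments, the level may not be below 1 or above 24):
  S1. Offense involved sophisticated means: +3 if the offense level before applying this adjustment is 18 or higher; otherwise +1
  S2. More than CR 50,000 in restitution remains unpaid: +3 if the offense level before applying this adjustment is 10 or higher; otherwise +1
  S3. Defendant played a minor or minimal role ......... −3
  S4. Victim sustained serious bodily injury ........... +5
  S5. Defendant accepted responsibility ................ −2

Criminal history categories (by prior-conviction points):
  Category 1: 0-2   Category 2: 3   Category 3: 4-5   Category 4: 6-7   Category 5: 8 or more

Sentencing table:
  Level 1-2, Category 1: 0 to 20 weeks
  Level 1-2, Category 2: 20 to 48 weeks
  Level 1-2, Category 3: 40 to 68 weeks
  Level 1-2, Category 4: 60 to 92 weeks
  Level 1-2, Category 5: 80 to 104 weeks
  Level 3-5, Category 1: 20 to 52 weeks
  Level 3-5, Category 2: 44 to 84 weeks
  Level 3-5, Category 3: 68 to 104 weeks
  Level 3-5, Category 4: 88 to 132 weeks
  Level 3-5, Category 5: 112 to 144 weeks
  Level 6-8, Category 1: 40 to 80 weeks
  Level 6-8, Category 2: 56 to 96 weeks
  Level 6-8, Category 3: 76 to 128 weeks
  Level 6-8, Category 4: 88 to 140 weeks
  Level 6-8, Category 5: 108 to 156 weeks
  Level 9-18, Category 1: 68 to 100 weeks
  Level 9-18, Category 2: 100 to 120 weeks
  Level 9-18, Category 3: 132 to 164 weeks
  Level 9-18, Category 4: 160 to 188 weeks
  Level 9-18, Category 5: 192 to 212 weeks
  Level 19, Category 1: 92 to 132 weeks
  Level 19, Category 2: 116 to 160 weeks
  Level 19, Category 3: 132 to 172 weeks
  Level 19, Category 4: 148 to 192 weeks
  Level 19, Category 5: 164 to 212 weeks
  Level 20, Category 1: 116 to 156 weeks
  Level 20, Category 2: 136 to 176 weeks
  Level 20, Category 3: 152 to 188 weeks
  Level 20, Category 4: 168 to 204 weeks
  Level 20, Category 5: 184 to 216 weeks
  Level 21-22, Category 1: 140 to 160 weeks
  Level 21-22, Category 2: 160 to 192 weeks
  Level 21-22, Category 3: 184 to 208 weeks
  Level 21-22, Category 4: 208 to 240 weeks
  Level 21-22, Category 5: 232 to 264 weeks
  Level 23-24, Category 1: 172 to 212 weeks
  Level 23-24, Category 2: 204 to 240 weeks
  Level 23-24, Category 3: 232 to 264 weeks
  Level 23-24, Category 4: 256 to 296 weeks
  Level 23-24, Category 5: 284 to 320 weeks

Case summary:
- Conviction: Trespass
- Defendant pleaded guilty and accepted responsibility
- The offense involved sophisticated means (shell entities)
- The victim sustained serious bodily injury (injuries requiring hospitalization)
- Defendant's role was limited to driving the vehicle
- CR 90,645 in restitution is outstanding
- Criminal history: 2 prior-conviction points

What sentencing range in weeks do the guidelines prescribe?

Base offense level for trespass: 20.
S1 applies (level before this adjustment is 20 ≥ 18, so +3): 20 + 3 = 23.
S2 applies (level before this adjustment is 23 ≥ 10, so +3): 23 + 3 = 26.
S3 applies: 26 − 3 = 23.
S4 applies: 23 + 5 = 28.
S5 applies: 28 − 2 = 26.
Level 26 exceeds the maximum of 24; capped at 24.
Final offense level: 24.
Criminal history: 2 prior points → Category 1 (0-2).
Level 24 falls in the 23-24 band.
Grid: Level 23-24 × Category 1 = 172-212 weeks.

172-212 weeks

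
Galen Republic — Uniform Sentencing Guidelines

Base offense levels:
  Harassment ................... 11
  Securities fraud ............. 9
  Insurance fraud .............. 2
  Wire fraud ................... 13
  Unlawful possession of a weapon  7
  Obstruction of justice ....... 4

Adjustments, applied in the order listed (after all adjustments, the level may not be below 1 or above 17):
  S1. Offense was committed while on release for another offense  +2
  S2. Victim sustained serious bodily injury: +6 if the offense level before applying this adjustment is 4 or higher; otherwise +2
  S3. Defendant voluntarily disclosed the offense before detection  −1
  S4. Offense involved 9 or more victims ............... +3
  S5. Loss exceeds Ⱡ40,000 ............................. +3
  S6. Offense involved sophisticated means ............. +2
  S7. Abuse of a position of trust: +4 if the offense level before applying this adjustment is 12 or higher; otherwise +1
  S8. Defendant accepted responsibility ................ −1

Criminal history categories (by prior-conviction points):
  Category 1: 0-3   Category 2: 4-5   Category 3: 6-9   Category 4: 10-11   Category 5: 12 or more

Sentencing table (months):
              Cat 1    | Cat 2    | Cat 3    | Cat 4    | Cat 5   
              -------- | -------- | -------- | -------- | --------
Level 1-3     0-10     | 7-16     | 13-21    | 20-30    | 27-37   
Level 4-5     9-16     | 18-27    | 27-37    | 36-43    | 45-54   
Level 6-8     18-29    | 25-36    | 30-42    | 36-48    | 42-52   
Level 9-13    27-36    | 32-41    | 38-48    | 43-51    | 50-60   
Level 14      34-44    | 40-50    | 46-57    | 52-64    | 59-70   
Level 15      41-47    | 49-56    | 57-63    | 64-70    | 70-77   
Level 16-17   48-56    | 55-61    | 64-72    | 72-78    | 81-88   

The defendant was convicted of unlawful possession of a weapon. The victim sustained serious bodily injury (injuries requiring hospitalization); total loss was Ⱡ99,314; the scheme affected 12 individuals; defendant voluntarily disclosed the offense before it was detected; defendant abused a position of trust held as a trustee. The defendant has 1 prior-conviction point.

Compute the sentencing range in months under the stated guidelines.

Base offense level for unlawful possession of a weapon: 7.
S1 does not apply.
S2 applies (level before this adjustment is 7 ≥ 4, so +6): 7 + 6 = 13.
S3 applies: 13 − 1 = 12.
S4 applies: 12 + 3 = 15.
S5 applies: 15 + 3 = 18.
S7 applies (level before this adjustment is 18 ≥ 12, so +4): 18 + 4 = 22.
Level 22 exceeds the maximum of 17; capped at 17.
Final offense level: 17.
Criminal history: 1 prior point → Category 1 (0-3).
Level 17 falls in the 16-17 band.
Grid: Level 16-17 × Category 1 = 48-56 months.

48-56 months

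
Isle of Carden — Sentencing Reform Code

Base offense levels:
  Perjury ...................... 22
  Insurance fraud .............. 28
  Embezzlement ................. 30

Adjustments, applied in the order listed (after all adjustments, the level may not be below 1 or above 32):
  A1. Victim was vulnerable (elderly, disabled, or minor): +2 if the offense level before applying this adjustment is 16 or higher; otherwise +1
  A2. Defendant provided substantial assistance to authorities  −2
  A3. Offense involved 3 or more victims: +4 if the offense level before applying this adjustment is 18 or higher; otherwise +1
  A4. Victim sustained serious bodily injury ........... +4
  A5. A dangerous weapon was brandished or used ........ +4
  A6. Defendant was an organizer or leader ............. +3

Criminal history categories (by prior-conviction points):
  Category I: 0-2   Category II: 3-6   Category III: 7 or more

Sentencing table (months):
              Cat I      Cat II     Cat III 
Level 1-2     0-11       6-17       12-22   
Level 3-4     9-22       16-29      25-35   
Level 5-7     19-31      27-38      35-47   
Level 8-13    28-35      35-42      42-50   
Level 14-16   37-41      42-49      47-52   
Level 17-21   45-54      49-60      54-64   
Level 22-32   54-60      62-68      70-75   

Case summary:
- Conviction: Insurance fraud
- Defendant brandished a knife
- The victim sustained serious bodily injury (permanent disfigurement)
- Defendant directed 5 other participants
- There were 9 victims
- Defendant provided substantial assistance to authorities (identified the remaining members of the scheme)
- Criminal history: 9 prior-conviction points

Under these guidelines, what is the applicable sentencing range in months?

70-75 months

Base offense level for insurance fraud: 28.
A1 does not apply.
A2 applies: 28 − 2 = 26.
A3 applies (level before this adjustment is 26 ≥ 18, so +4): 26 + 4 = 30.
A4 applies: 30 + 4 = 34.
A5 applies: 34 + 4 = 38.
A6 applies: 38 + 3 = 41.
Level 41 exceeds the maximum of 32; capped at 32.
Final offense level: 32.
Criminal history: 9 prior points → Category III (7+).
Level 32 falls in the 22-32 band.
Grid: Level 22-32 × Category III = 70-75 months.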